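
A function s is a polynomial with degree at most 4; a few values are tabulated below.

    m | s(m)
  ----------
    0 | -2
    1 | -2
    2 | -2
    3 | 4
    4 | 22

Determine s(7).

208

Write s(m) = am^4 + bm³ + cm² + dm + e; the 5 given values yield a linear system in the 5 coefficients.
Solving, the leading coefficient vanishes, and s(m) = m³ - 3m² + 2m - 2.
Then s(7) = 208.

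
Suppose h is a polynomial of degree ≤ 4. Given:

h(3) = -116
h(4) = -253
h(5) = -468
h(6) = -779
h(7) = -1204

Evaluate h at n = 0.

7

Write h(n) = an^4 + bn³ + cn² + dn + e; the 5 given values yield a linear system in the 5 coefficients.
Solving, the leading coefficient vanishes, and h(n) = -3n³ - 3n² - 5n + 7.
Then h(0) = 7.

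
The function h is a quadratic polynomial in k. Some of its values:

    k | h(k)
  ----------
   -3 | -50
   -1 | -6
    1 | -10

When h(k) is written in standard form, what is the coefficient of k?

-2

Write h(k) = ak² + bk + c; the 3 given values yield a linear system in the 3 coefficients.
Solving, h(k) = -6k² - 2k - 2.
The coefficient of k is -2.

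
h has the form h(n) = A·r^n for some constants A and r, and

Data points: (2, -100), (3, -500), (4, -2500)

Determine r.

5

Consecutive ratio: -500/(-100) = 5, and -2500/(-500) = 5, so r = 5.
Then A·5^2 = -100 gives A = -4, and h(n) = -4·5^n.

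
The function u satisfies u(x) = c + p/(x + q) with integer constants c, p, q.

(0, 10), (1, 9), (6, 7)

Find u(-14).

3

(u(x) − c)(x + q) = p for each data point; the three points give a linear system in c and q, then p follows.
Solving: c = 5, q = 4, p = 20, so u(x) = 5 + 20/(x + 4).
Then u(-14) = 5 + 20/(-10) = 3.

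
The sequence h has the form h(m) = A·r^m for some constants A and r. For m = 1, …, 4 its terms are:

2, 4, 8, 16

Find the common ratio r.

2

Consecutive ratio: 4/2 = 2, and 8/4 = 2, so r = 2.
Then A·2^1 = 2 gives A = 1, and h(m) = 1·2^m.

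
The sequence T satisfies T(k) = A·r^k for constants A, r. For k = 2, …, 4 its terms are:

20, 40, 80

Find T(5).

Consecutive ratio: 40/20 = 2, and 80/40 = 2, so r = 2.
Then A·2^2 = 20 gives A = 5, and T(k) = 5·2^k.
T(5) = 5·2^5 = 160.

160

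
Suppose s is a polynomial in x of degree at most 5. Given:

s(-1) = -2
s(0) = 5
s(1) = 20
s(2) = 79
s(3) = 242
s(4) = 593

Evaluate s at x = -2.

First differences: 7, 15, 59, 163, 351. Second differences: 8, 44, 104, 188. Third differences: 36, 60, 84. Fourth differences: 24, 24.
Level-4 differences are constant, so s has degree 4.
Fitting a degree-4 polynomial gives s(x) = x^4 + 4x³ + 3x² + 7x + 5.
Then s(-2) = -13.

-13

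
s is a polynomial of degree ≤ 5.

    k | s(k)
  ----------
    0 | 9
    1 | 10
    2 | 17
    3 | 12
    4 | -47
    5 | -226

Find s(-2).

First differences: 1, 7, -5, -59, -179. Second differences: 6, -12, -54, -120. Third differences: -18, -42, -66. Fourth differences: -24, -24.
Level-4 differences are constant, so s has degree 4.
Fitting a degree-4 polynomial gives s(k) = -k^4 + 3k³ + k² - 2k + 9.
Then s(-2) = -23.

-23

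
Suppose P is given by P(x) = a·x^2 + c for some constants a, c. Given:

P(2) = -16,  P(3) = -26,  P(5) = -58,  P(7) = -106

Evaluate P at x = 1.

From P(2) = -16 and P(3) = -26: 4a + c = -16 and 9a + c = -26.
Subtracting: 5a = -10, so a = -2; then c = -16 − (-2)·4 = -8.
So P(x) = -2x² − 8, and P(1) = -10.

-10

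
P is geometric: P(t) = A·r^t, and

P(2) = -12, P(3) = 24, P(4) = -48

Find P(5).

96

Consecutive ratio: 24/(-12) = -2, and -48/24 = -2, so r = -2.
Then A·(-2)^2 = -12 gives A = -3, and P(t) = -3·(-2)^t.
P(5) = -3·(-2)^5 = 96.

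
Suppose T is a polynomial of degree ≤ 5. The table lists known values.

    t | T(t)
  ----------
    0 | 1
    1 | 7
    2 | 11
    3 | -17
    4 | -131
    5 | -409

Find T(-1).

-1

First differences: 6, 4, -28, -114, -278. Second differences: -2, -32, -86, -164. Third differences: -30, -54, -78. Fourth differences: -24, -24.
Level-4 differences are constant, so T has degree 4.
Fitting a degree-4 polynomial gives T(t) = -t^4 + t³ + 3t² + 3t + 1.
Then T(-1) = -1.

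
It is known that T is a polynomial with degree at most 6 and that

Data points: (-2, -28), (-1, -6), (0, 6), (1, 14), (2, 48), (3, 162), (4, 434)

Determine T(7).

Write T(n) = an^6 + bn^5 + cn^4 + dn³ + en² + pn + q; the 7 given values yield a linear system in the 7 coefficients.
Solving, the top 2 coefficients vanish, and T(n) = n^4 + 3n³ - 3n² + 7n + 6.
Then T(7) = 3338.

3338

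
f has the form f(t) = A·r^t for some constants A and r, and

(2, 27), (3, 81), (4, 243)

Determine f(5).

729

Consecutive ratio: 81/27 = 3, and 243/81 = 3, so r = 3.
Then A·3^2 = 27 gives A = 3, and f(t) = 3·3^t.
f(5) = 3·3^5 = 729.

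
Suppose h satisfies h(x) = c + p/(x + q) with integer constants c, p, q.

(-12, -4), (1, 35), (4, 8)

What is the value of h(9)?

3

(h(x) − c)(x + q) = p for each data point; the three points give a linear system in c and q, then p follows.
Solving: c = -1, q = 0, p = 36, so h(x) = -1 + 36/(x + 0).
Then h(9) = -1 + 36/9 = 3.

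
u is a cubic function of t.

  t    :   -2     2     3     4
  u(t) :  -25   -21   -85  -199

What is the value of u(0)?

Write u(t) = at³ + bt² + ct + d; the 4 given values yield a linear system in the 4 coefficients.
Solving, u(t) = -2t³ - 7t² + 9t + 5.
Then u(0) = 5.

5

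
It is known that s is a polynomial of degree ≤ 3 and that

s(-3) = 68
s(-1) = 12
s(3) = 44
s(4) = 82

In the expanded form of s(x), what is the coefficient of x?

Write s(x) = ax³ + bx² + cx + d; the 4 given values yield a linear system in the 4 coefficients.
Solving, the leading coefficient vanishes, and s(x) = 6x² - 4x + 2.
The coefficient of x is -4.

-4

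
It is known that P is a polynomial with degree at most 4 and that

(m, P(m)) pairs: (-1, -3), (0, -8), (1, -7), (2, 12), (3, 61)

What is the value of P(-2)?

-4

First differences: -5, 1, 19, 49. Second differences: 6, 18, 30. Third differences: 12, 12.
Level-3 differences are constant, so P has degree 3.
Fitting a degree-3 polynomial gives P(m) = 2m³ + 3m² - 4m - 8.
Then P(-2) = -4.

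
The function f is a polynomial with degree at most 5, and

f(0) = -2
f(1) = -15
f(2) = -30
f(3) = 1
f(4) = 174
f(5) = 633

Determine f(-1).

Write f(m) = am^5 + bm^4 + cm³ + dm² + em + p; the 6 given values yield a linear system in the 6 coefficients.
Solving, the leading coefficient vanishes, and f(m) = 2m^4 - 4m³ - 3m² - 8m - 2.
Then f(-1) = 9.

9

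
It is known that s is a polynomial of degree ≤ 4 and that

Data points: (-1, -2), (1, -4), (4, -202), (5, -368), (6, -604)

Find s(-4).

46

Write s(t) = at^4 + bt³ + ct² + dt + e; the 5 given values yield a linear system in the 5 coefficients.
Solving, the leading coefficient vanishes, and s(t) = -2t³ - 5t² + t + 2.
Then s(-4) = 46.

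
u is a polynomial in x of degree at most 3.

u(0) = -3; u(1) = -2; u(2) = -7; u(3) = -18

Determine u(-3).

-42

First differences: 1, -5, -11. Second differences: -6, -6.
Level-2 differences are constant, so u has degree 2.
Fitting a degree-2 polynomial gives u(x) = -3x² + 4x - 3.
Then u(-3) = -42.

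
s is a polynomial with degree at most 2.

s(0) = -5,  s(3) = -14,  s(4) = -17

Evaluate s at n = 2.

Write s(n) = an² + bn + c; the 3 given values yield a linear system in the 3 coefficients.
Solving, the leading coefficient vanishes, and s(n) = -3n - 5.
Then s(2) = -11.

-11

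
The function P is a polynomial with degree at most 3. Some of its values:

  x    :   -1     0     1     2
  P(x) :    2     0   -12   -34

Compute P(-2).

Write P(x) = ax³ + bx² + cx + d; the 4 given values yield a linear system in the 4 coefficients.
Solving, the leading coefficient vanishes, and P(x) = -5x² - 7x.
Then P(-2) = -6.

-6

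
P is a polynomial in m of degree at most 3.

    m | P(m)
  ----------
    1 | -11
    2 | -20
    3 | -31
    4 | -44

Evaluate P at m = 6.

-76

Write P(m) = am³ + bm² + cm + d; the 4 given values yield a linear system in the 4 coefficients.
Solving, the leading coefficient vanishes, and P(m) = -m² - 6m - 4.
Then P(6) = -76.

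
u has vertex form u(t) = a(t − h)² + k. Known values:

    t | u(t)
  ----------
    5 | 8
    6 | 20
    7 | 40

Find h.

4

First differences 12, 20; second difference 8 = 2a, so a = 4.
Expanding, the t-coefficient is −2ah = -8h; matching it to the data gives h = 4, and then k = 4.
So u(t) = 4(t − 4)² + 4.
Hence h = 4.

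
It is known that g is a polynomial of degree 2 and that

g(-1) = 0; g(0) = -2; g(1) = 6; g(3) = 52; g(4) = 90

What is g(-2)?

12

Write g(m) = am² + bm + c; the 5 given values yield a linear system in the 3 coefficients.
Solving, g(m) = 5m² + 3m - 2.
Then g(-2) = 12.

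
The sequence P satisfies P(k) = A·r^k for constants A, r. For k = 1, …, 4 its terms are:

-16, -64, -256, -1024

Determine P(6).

Consecutive ratio: -64/(-16) = 4, and -256/(-64) = 4, so r = 4.
Then A·4^1 = -16 gives A = -4, and P(k) = -4·4^k.
P(6) = -4·4^6 = -16384.

-16384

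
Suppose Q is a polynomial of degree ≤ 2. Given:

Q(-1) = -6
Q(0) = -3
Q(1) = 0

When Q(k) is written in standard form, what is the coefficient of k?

First differences: 3, 3.
Level-1 differences are constant, so Q has degree 1.
Fitting a degree-1 polynomial gives Q(k) = 3k - 3.
The coefficient of k is 3.

3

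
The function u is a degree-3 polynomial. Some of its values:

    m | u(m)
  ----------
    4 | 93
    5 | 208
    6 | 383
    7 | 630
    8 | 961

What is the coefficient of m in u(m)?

-7

First differences: 115, 175, 247, 331. Second differences: 60, 72, 84. Third differences: 12, 12.
Level-3 differences are constant, so u has degree 3.
Fitting a degree-3 polynomial gives u(m) = 2m³ - 7m - 7.
The coefficient of m is -7.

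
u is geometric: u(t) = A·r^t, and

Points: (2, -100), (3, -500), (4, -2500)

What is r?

5

Consecutive ratio: -500/(-100) = 5, and -2500/(-500) = 5, so r = 5.
Then A·5^2 = -100 gives A = -4, and u(t) = -4·5^t.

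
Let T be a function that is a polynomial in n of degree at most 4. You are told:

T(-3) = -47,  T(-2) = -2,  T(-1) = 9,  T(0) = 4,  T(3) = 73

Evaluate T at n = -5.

-311

Write T(n) = an^4 + bn³ + cn² + dn + e; the 5 given values yield a linear system in the 5 coefficients.
Solving, the leading coefficient vanishes, and T(n) = 3n³ + n² - 7n + 4.
Then T(-5) = -311.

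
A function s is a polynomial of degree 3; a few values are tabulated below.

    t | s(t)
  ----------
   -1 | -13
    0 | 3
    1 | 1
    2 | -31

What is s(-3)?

-51

Write s(t) = at³ + bt² + ct + d; the 4 given values yield a linear system in the 4 coefficients.
Solving, s(t) = -2t³ - 9t² + 9t + 3.
Then s(-3) = -51.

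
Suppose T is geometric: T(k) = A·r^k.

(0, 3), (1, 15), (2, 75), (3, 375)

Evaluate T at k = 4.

1875

Consecutive ratio: 15/3 = 5, and 75/15 = 5, so r = 5.
Then A·5^0 = 3 gives A = 3, and T(k) = 3·5^k.
T(4) = 3·5^4 = 1875.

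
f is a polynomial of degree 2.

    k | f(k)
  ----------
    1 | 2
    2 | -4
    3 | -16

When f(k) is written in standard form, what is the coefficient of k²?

-3

Write f(k) = ak² + bk + c; the 3 given values yield a linear system in the 3 coefficients.
Solving, f(k) = -3k² + 3k + 2.
The coefficient of k² is -3.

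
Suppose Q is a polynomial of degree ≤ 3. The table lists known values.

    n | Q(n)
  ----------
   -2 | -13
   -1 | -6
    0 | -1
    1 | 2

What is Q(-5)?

-46

First differences: 7, 5, 3. Second differences: -2, -2.
Level-2 differences are constant, so Q has degree 2.
Fitting a degree-2 polynomial gives Q(n) = -n² + 4n - 1.
Then Q(-5) = -46.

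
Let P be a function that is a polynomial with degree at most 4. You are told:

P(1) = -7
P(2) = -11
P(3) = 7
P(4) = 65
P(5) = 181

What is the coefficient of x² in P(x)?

-7

Write P(x) = ax^4 + bx³ + cx² + dx + e; the 5 given values yield a linear system in the 5 coefficients.
Solving, the leading coefficient vanishes, and P(x) = 3x³ - 7x² - 4x + 1.
The coefficient of x² is -7.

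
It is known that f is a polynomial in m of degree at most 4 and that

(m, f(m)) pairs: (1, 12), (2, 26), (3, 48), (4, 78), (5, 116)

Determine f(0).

6

First differences: 14, 22, 30, 38. Second differences: 8, 8, 8.
Level-2 differences are constant, so f has degree 2.
Fitting a degree-2 polynomial gives f(m) = 4m² + 2m + 6.
Then f(0) = 6.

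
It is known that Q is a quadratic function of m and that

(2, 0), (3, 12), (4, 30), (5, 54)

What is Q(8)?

First differences: 12, 18, 24. Second differences: 6, 6.
Level-2 differences are constant, so Q has degree 2.
Fitting a degree-2 polynomial gives Q(m) = 3m² - 3m - 6.
Then Q(8) = 162.

162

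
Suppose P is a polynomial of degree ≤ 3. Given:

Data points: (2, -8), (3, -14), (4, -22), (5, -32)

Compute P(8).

First differences: -6, -8, -10. Second differences: -2, -2.
Level-2 differences are constant, so P has degree 2.
Fitting a degree-2 polynomial gives P(k) = -k² - k - 2.
Then P(8) = -74.

-74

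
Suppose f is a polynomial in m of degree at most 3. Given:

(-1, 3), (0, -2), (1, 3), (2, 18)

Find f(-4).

78

First differences: -5, 5, 15. Second differences: 10, 10.
Level-2 differences are constant, so f has degree 2.
Fitting a degree-2 polynomial gives f(m) = 5m² - 2.
Then f(-4) = 78.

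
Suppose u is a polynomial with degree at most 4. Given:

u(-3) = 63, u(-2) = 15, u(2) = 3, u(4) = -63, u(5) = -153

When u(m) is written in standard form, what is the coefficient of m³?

Write u(m) = am^4 + bm³ + cm² + dm + e; the 5 given values yield a linear system in the 5 coefficients.
Solving, the leading coefficient vanishes, and u(m) = -2m³ + 3m² + 5m - 3.
The coefficient of m³ is -2.

-2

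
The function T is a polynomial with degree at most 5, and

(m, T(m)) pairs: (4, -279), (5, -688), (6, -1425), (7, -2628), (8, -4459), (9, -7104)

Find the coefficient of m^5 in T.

0

Write T(m) = am^5 + bm^4 + cm³ + dm² + em + p; the 6 given values yield a linear system in the 6 coefficients.
Solving, the leading coefficient vanishes, and T(m) = -m^4 - m³ + 2m² + 3m - 3.
The coefficient of m^5 is 0.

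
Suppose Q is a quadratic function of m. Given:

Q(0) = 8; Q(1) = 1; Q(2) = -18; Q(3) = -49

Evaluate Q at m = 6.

First differences: -7, -19, -31. Second differences: -12, -12.
Level-2 differences are constant, so Q has degree 2.
Fitting a degree-2 polynomial gives Q(m) = -6m² - m + 8.
Then Q(6) = -214.

-214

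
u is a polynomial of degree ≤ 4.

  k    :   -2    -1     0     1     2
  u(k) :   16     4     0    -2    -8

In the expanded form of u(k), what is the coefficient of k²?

First differences: -12, -4, -2, -6. Second differences: 8, 2, -4. Third differences: -6, -6.
Level-3 differences are constant, so u has degree 3.
Fitting a degree-3 polynomial gives u(k) = -k³ + k² - 2k.
The coefficient of k² is 1.

1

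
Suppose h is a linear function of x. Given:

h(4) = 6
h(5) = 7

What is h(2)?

Write h(x) = ax + b; the 2 given values yield a linear system in the 2 coefficients.
Solving, h(x) = x + 2.
Then h(2) = 4.

4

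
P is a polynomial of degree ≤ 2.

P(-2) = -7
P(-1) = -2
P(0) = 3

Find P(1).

8

Write P(m) = am² + bm + c; the 3 given values yield a linear system in the 3 coefficients.
Solving, the leading coefficient vanishes, and P(m) = 5m + 3.
Then P(1) = 8.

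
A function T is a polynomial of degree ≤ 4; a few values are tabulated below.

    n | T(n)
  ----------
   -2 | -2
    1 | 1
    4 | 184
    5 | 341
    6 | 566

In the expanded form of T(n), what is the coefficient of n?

Write T(n) = an^4 + bn³ + cn² + dn + e; the 5 given values yield a linear system in the 5 coefficients.
Solving, the leading coefficient vanishes, and T(n) = 2n³ + 4n² - n - 4.
The coefficient of n is -1.

-1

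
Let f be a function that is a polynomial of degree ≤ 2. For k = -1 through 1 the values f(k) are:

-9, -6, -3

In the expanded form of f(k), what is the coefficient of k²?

Write f(k) = ak² + bk + c; the 3 given values yield a linear system in the 3 coefficients.
Solving, the leading coefficient vanishes, and f(k) = 3k - 6.
The coefficient of k² is 0.

0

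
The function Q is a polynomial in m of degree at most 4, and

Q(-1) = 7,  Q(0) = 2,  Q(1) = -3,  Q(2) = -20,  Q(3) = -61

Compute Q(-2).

24

Write Q(m) = am^4 + bm³ + cm² + dm + e; the 5 given values yield a linear system in the 5 coefficients.
Solving, the leading coefficient vanishes, and Q(m) = -2m³ - 3m + 2.
Then Q(-2) = 24.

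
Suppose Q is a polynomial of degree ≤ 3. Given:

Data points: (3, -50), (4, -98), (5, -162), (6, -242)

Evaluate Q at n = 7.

-338

First differences: -48, -64, -80. Second differences: -16, -16.
Level-2 differences are constant, so Q has degree 2.
Fitting a degree-2 polynomial gives Q(n) = -8n² + 8n - 2.
Then Q(7) = -338.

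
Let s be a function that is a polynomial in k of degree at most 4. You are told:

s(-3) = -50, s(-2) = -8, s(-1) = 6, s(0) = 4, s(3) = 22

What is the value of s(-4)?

-132

Write s(k) = ak^4 + bk³ + ck² + dk + e; the 5 given values yield a linear system in the 5 coefficients.
Solving, the leading coefficient vanishes, and s(k) = 2k³ - 2k² - 6k + 4.
Then s(-4) = -132.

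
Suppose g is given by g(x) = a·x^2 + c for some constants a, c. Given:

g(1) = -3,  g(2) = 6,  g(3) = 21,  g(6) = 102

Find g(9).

From g(1) = -3 and g(2) = 6: 1a + c = -3 and 4a + c = 6.
Subtracting: 3a = 9, so a = 3; then c = -3 − 3·1 = -6.
So g(x) = 3x² − 6, and g(9) = 237.

237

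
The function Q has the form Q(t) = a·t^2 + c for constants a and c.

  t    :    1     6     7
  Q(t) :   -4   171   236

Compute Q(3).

From Q(1) = -4 and Q(6) = 171: 1a + c = -4 and 36a + c = 171.
Subtracting: 35a = 175, so a = 5; then c = -4 − 5·1 = -9.
So Q(t) = 5t² − 9, and Q(3) = 36.

36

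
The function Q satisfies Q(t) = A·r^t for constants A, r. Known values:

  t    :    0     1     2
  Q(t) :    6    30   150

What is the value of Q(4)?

3750

Consecutive ratio: 30/6 = 5, and 150/30 = 5, so r = 5.
Then A·5^0 = 6 gives A = 6, and Q(t) = 6·5^t.
Q(4) = 6·5^4 = 3750.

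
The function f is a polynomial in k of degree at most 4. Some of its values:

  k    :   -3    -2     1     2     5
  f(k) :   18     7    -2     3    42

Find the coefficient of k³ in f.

0

Write f(k) = ak^4 + bk³ + ck² + dk + e; the 5 given values yield a linear system in the 5 coefficients.
Solving, the top 2 coefficients vanish, and f(k) = 2k² - k - 3.
The coefficient of k³ is 0.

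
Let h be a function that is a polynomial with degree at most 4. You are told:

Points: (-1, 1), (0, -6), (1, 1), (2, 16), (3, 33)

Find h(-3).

81

First differences: -7, 7, 15, 17. Second differences: 14, 8, 2. Third differences: -6, -6.
Level-3 differences are constant, so h has degree 3.
Fitting a degree-3 polynomial gives h(k) = -k³ + 7k² + k - 6.
Then h(-3) = 81.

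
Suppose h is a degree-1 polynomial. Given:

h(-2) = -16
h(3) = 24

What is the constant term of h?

0

Write h(m) = am + b; the 2 given values yield a linear system in the 2 coefficients.
Solving, h(m) = 8m.
The constant term is h(0) = 0.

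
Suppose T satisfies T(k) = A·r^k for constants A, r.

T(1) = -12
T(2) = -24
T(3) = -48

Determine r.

Consecutive ratio: -24/(-12) = 2, and -48/(-24) = 2, so r = 2.
Then A·2^1 = -12 gives A = -6, and T(k) = -6·2^k.

2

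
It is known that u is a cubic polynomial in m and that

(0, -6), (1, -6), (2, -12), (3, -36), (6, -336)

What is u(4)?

Write u(m) = am³ + bm² + cm + d; the 5 given values yield a linear system in the 4 coefficients.
Solving, u(m) = -2m³ + 3m² - m - 6.
Then u(4) = -90.

-90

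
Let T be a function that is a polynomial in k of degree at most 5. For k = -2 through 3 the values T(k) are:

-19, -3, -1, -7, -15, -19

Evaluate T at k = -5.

-211

First differences: 16, 2, -6, -8, -4. Second differences: -14, -8, -2, 4. Third differences: 6, 6, 6.
Level-3 differences are constant, so T has degree 3.
Fitting a degree-3 polynomial gives T(k) = k³ - 4k² - 3k - 1.
Then T(-5) = -211.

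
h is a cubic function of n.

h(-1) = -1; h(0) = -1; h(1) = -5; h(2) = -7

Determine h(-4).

-85

Write h(n) = an³ + bn² + cn + d; the 4 given values yield a linear system in the 4 coefficients.
Solving, h(n) = n³ - 2n² - 3n - 1.
Then h(-4) = -85.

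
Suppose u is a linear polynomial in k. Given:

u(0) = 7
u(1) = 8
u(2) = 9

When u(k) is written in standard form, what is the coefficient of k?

Write u(k) = ak + b; the 3 given values yield a linear system in the 2 coefficients.
Solving, u(k) = k + 7.
The coefficient of k is 1.

1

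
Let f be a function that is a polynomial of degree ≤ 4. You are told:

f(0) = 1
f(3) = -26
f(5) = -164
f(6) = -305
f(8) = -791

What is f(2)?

-5

Write f(k) = ak^4 + bk³ + ck² + dk + e; the 5 given values yield a linear system in the 5 coefficients.
Solving, the leading coefficient vanishes, and f(k) = -2k³ + 4k² - 3k + 1.
Then f(2) = -5.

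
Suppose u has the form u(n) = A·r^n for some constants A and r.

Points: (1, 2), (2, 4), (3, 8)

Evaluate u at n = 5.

32

Consecutive ratio: 4/2 = 2, and 8/4 = 2, so r = 2.
Then A·2^1 = 2 gives A = 1, and u(n) = 1·2^n.
u(5) = 1·2^5 = 32.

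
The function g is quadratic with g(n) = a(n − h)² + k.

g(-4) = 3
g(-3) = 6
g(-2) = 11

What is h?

First differences 3, 5; second difference 2 = 2a, so a = 1.
Expanding, the n-coefficient is −2ah = -2h; matching it to the data gives h = -5, and then k = 2.
So g(n) = 1(n + 5)² + 2.
Hence h = -5.

-5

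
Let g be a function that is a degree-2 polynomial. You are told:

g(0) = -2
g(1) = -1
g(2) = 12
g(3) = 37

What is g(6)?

First differences: 1, 13, 25. Second differences: 12, 12.
Level-2 differences are constant, so g has degree 2.
Fitting a degree-2 polynomial gives g(t) = 6t² - 5t - 2.
Then g(6) = 184.

184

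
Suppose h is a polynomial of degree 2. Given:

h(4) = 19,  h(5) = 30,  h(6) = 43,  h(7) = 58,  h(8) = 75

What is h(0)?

-5

First differences: 11, 13, 15, 17. Second differences: 2, 2, 2.
Level-2 differences are constant, so h has degree 2.
Fitting a degree-2 polynomial gives h(x) = x² + 2x - 5.
The constant term is h(0) = -5.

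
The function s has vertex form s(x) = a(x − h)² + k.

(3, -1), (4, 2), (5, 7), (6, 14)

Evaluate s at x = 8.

34

First differences 3, 5, 7; second difference 2 = 2a, so a = 1.
Expanding, the x-coefficient is −2ah = -2h; matching it to the data gives h = 2, and then k = -2.
So s(x) = 1(x − 2)² − 2.
s(8) = 1·6² − 2 = 34.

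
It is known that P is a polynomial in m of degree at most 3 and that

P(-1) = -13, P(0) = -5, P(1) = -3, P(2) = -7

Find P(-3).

-47

Write P(m) = am³ + bm² + cm + d; the 4 given values yield a linear system in the 4 coefficients.
Solving, the leading coefficient vanishes, and P(m) = -3m² + 5m - 5.
Then P(-3) = -47.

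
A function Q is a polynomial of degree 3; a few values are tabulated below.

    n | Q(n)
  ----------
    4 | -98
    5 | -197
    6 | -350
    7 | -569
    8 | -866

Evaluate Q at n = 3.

First differences: -99, -153, -219, -297. Second differences: -54, -66, -78. Third differences: -12, -12.
Level-3 differences are constant, so Q has degree 3.
Fitting a degree-3 polynomial gives Q(n) = -2n³ + 3n² - 4n - 2.
Then Q(3) = -41.

-41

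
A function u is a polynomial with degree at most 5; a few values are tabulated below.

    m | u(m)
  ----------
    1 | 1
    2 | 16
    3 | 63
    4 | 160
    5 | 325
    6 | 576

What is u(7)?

First differences: 15, 47, 97, 165, 251. Second differences: 32, 50, 68, 86. Third differences: 18, 18, 18.
Level-3 differences are constant, so u has degree 3.
Extending the table by one column gives the next first difference 355, so u(7) = 576 + 355 = 931.

931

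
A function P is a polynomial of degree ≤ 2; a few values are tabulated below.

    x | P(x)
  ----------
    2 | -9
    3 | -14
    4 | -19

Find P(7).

-34

First differences: -5, -5.
Level-1 differences are constant, so P has degree 1.
Fitting a degree-1 polynomial gives P(x) = -5x + 1.
Then P(7) = -34.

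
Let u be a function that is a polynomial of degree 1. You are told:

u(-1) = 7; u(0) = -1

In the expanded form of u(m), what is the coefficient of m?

-8

Write u(m) = am + b; the 2 given values yield a linear system in the 2 coefficients.
Solving, u(m) = -8m - 1.
The coefficient of m is -8.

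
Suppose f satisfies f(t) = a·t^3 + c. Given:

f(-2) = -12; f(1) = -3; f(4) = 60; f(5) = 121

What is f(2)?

4

From f(-2) = -12 and f(1) = -3: -8a + c = -12 and 1a + c = -3.
Subtracting: 9a = 9, so a = 1; then c = -12 − 1·(-8) = -4.
So f(t) = 1t³ − 4, and f(2) = 4.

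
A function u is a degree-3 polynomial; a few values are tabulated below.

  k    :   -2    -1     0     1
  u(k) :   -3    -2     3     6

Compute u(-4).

31

Write u(k) = ak³ + bk² + ck + d; the 4 given values yield a linear system in the 4 coefficients.
Solving, u(k) = -k³ - k² + 5k + 3.
Then u(-4) = 31.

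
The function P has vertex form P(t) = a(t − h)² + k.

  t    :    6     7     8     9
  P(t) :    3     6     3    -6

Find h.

First differences 3, -3, -9; second difference -6 = 2a, so a = -3.
Expanding, the t-coefficient is −2ah = 6h; matching it to the data gives h = 7, and then k = 6.
So P(t) = -3(t − 7)² + 6.
Hence h = 7.

7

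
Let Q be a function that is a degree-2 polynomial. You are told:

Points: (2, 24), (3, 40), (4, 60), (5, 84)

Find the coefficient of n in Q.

6

First differences: 16, 20, 24. Second differences: 4, 4.
Level-2 differences are constant, so Q has degree 2.
Fitting a degree-2 polynomial gives Q(n) = 2n² + 6n + 4.
The coefficient of n is 6.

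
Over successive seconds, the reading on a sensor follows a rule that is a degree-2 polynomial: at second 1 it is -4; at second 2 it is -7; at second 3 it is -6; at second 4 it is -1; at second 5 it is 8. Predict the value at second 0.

Write the value at x as h(x).
First differences: -3, 1, 5, 9. Second differences: 4, 4, 4.
Level-2 differences are constant, so h has degree 2.
Fitting a degree-2 polynomial gives h(x) = 2x² - 9x + 3.
Then h(0) = 3.

3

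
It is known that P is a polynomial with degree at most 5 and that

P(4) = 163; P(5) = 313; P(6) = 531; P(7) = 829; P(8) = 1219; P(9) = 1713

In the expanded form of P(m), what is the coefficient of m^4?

0

First differences: 150, 218, 298, 390, 494. Second differences: 68, 80, 92, 104. Third differences: 12, 12, 12.
Level-3 differences are constant, so P has degree 3.
Fitting a degree-3 polynomial gives P(m) = 2m³ + 4m² - 8m + 3.
The coefficient of m^4 is 0.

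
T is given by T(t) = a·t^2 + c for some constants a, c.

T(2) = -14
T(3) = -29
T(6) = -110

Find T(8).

From T(2) = -14 and T(3) = -29: 4a + c = -14 and 9a + c = -29.
Subtracting: 5a = -15, so a = -3; then c = -14 − (-3)·4 = -2.
So T(t) = -3t² − 2, and T(8) = -194.

-194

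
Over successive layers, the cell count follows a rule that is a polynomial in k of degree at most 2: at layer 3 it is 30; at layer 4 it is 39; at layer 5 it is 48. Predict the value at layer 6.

Write the value at k as h(k).
First differences: 9, 9.
Level-1 differences are constant, so h has degree 1.
Fitting a degree-1 polynomial gives h(k) = 9k + 3.
Then h(6) = 57.

57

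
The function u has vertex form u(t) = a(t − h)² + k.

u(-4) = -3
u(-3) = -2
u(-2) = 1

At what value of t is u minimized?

-4

First differences 1, 3; second difference 2 = 2a, so a = 1.
Expanding, the t-coefficient is −2ah = -2h; matching it to the data gives h = -4, and then k = -3.
So u(t) = 1(t + 4)² − 3.
Hence h = -4.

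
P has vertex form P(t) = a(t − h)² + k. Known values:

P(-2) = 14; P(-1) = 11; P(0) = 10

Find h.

First differences -3, -1; second difference 2 = 2a, so a = 1.
Expanding, the t-coefficient is −2ah = -2h; matching it to the data gives h = 0, and then k = 10.
So P(t) = 1(t + 0)² + 10.
Hence h = 0.

0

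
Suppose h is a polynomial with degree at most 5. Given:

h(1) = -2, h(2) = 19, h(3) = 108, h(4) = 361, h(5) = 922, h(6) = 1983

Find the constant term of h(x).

-3

First differences: 21, 89, 253, 561, 1061. Second differences: 68, 164, 308, 500. Third differences: 96, 144, 192. Fourth differences: 48, 48.
Level-4 differences are constant, so h has degree 4.
Fitting a degree-4 polynomial gives h(x) = 2x^4 - 4x³ + 8x² - 5x - 3.
The constant term is h(0) = -3.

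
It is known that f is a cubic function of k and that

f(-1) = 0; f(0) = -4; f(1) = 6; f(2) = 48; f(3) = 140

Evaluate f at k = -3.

-22

First differences: -4, 10, 42, 92. Second differences: 14, 32, 50. Third differences: 18, 18.
Level-3 differences are constant, so f has degree 3.
Fitting a degree-3 polynomial gives f(k) = 3k³ + 7k² - 4.
Then f(-3) = -22.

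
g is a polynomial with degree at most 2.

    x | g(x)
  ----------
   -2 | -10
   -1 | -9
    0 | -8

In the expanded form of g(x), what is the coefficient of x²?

Write g(x) = ax² + bx + c; the 3 given values yield a linear system in the 3 coefficients.
Solving, the leading coefficient vanishes, and g(x) = x - 8.
The coefficient of x² is 0.

0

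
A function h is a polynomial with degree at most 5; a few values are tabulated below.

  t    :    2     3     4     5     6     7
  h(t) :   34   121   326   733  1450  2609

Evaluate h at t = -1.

1

Write h(t) = at^5 + bt^4 + ct³ + dt² + et + p; the 6 given values yield a linear system in the 6 coefficients.
Solving, the leading coefficient vanishes, and h(t) = t^4 + 4t² + 2t - 2.
Then h(-1) = 1.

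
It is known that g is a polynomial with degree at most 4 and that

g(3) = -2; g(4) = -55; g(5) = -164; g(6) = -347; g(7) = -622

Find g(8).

-1007

First differences: -53, -109, -183, -275. Second differences: -56, -74, -92. Third differences: -18, -18.
Level-3 differences are constant, so g has degree 3.
Fitting a degree-3 polynomial gives g(k) = -3k³ + 8k² + 2k + 1.
Then g(8) = -1007.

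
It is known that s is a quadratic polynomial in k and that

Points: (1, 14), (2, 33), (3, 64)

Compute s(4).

Write s(k) = ak² + bk + c; the 3 given values yield a linear system in the 3 coefficients.
Solving, s(k) = 6k² + k + 7.
Then s(4) = 107.

107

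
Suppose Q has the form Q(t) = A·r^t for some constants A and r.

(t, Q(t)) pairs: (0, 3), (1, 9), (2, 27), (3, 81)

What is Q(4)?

Consecutive ratio: 9/3 = 3, and 27/9 = 3, so r = 3.
Then A·3^0 = 3 gives A = 3, and Q(t) = 3·3^t.
Q(4) = 3·3^4 = 243.

243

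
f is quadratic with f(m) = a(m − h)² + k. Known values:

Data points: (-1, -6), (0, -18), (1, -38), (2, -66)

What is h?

First differences -12, -20, -28; second difference -8 = 2a, so a = -4.
Expanding, the m-coefficient is −2ah = 8h; matching it to the data gives h = -2, and then k = -2.
So f(m) = -4(m + 2)² − 2.
Hence h = -2.

-2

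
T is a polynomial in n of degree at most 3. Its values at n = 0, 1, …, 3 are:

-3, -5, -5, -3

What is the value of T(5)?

7

First differences: -2, 0, 2. Second differences: 2, 2.
Level-2 differences are constant, so T has degree 2.
Fitting a degree-2 polynomial gives T(n) = n² - 3n - 3.
Then T(5) = 7.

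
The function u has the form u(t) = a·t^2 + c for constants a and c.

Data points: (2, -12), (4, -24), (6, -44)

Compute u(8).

-72

From u(2) = -12 and u(4) = -24: 4a + c = -12 and 16a + c = -24.
Subtracting: 12a = -12, so a = -1; then c = -12 − (-1)·4 = -8.
So u(t) = -1t² − 8, and u(8) = -72.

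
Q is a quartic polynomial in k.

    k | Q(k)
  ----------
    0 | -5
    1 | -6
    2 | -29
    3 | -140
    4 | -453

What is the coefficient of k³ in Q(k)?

Write Q(k) = ak^4 + bk³ + ck² + dk + e; the 5 given values yield a linear system in the 5 coefficients.
Solving, Q(k) = -2k^4 + k³ - 5.
The coefficient of k³ is 1.

1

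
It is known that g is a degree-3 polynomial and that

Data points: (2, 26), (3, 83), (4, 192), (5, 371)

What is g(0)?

Write g(x) = ax³ + bx² + cx + d; the 4 given values yield a linear system in the 4 coefficients.
Solving, g(x) = 3x³ - x² + 5x - 4.
The constant term is g(0) = -4.

-4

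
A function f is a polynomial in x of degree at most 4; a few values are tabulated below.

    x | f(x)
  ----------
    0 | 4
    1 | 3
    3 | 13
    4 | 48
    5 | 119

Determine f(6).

Write f(x) = ax^4 + bx³ + cx² + dx + e; the 5 given values yield a linear system in the 5 coefficients.
Solving, the leading coefficient vanishes, and f(x) = 2x³ - 6x² + 3x + 4.
Then f(6) = 238.

238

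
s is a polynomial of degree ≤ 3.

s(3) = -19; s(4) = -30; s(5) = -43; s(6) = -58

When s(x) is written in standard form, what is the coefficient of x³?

Write s(x) = ax³ + bx² + cx + d; the 4 given values yield a linear system in the 4 coefficients.
Solving, the leading coefficient vanishes, and s(x) = -x² - 4x + 2.
The coefficient of x³ is 0.

0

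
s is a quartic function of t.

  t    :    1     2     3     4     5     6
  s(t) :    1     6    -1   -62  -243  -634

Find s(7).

-1349

Write s(t) = at^4 + bt³ + ct² + dt + e; the 6 given values yield a linear system in the 5 coefficients.
Solving, s(t) = -t^4 + 3t³ + t² - 4t + 2.
Then s(7) = -1349.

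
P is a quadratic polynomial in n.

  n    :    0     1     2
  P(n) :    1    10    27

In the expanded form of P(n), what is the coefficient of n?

Write P(n) = an² + bn + c; the 3 given values yield a linear system in the 3 coefficients.
Solving, P(n) = 4n² + 5n + 1.
The coefficient of n is 5.

5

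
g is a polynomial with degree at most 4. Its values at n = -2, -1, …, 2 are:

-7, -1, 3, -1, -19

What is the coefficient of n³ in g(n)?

Write g(n) = an^4 + bn³ + cn² + dn + e; the 5 given values yield a linear system in the 5 coefficients.
Solving, the leading coefficient vanishes, and g(n) = -n³ - 4n² + n + 3.
The coefficient of n³ is -1.

-1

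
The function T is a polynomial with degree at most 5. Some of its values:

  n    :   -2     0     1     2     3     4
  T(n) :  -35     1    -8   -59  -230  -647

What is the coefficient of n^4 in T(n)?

Write T(n) = an^5 + bn^4 + cn³ + dn² + en + p; the 6 given values yield a linear system in the 6 coefficients.
Solving, the leading coefficient vanishes, and T(n) = -2n^4 - n³ - 4n² - 2n + 1.
The coefficient of n^4 is -2.

-2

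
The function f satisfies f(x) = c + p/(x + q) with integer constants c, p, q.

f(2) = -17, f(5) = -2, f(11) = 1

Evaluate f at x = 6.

(f(x) − c)(x + q) = p for each data point; the three points give a linear system in c and q, then p follows.
Solving: c = 3, q = -1, p = -20, so f(x) = 3 − 20/(x − 1).
Then f(6) = 3 − 20/5 = -1.

-1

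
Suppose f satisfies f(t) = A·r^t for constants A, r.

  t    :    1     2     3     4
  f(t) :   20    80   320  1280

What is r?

Consecutive ratio: 80/20 = 4, and 320/80 = 4, so r = 4.
Then A·4^1 = 20 gives A = 5, and f(t) = 5·4^t.

4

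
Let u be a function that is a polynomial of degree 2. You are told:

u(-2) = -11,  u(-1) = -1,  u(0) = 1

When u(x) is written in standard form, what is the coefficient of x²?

Write u(x) = ax² + bx + c; the 3 given values yield a linear system in the 3 coefficients.
Solving, u(x) = -4x² - 2x + 1.
The coefficient of x² is -4.

-4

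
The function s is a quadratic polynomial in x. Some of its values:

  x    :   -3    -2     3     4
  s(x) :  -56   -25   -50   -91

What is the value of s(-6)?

Write s(x) = ax² + bx + c; the 4 given values yield a linear system in the 3 coefficients.
Solving, s(x) = -6x² + x + 1.
Then s(-6) = -221.

-221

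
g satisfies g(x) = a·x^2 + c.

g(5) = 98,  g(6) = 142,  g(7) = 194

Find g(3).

34

From g(5) = 98 and g(6) = 142: 25a + c = 98 and 36a + c = 142.
Subtracting: 11a = 44, so a = 4; then c = 98 − 4·25 = -2.
So g(x) = 4x² − 2, and g(3) = 34.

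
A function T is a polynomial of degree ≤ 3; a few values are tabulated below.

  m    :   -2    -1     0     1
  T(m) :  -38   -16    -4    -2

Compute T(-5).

First differences: 22, 12, 2. Second differences: -10, -10.
Level-2 differences are constant, so T has degree 2.
Fitting a degree-2 polynomial gives T(m) = -5m² + 7m - 4.
Then T(-5) = -164.

-164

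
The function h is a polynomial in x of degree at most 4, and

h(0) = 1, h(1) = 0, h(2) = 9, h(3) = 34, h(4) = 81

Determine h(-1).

First differences: -1, 9, 25, 47. Second differences: 10, 16, 22. Third differences: 6, 6.
Level-3 differences are constant, so h has degree 3.
Fitting a degree-3 polynomial gives h(x) = x³ + 2x² - 4x + 1.
Then h(-1) = 6.

6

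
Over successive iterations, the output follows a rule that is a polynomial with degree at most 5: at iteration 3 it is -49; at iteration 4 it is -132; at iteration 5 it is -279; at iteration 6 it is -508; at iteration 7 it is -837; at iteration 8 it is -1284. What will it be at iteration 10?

-2604

Write the value at n as u(n).
Write u(n) = an^5 + bn^4 + cn³ + dn² + en + p; the 6 given values yield a linear system in the 6 coefficients.
Solving, the top 2 coefficients vanish, and u(n) = -3n³ + 4n² - 4.
Then u(10) = -2604.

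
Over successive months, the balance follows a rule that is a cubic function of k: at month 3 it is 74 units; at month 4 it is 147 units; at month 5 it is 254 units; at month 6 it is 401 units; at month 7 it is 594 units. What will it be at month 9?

Write the value at k as Q(k).
First differences: 73, 107, 147, 193. Second differences: 34, 40, 46. Third differences: 6, 6.
Level-3 differences are constant, so Q has degree 3.
Fitting a degree-3 polynomial gives Q(k) = k³ + 5k² + k - 1.
Then Q(9) = 1142.

1142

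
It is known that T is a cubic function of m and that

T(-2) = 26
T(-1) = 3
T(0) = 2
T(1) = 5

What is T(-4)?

Write T(m) = am³ + bm² + cm + d; the 4 given values yield a linear system in the 4 coefficients.
Solving, T(m) = -3m³ + 2m² + 4m + 2.
Then T(-4) = 210.

210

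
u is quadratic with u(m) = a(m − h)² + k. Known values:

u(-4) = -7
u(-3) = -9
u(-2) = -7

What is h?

First differences -2, 2; second difference 4 = 2a, so a = 2.
Expanding, the m-coefficient is −2ah = -4h; matching it to the data gives h = -3, and then k = -9.
So u(m) = 2(m + 3)² − 9.
Hence h = -3.

-3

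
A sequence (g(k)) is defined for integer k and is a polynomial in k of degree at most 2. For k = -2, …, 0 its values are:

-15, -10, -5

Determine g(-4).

Write g(k) = ak² + bk + c; the 3 given values yield a linear system in the 3 coefficients.
Solving, the leading coefficient vanishes, and g(k) = 5k - 5.
Then g(-4) = -25.

-25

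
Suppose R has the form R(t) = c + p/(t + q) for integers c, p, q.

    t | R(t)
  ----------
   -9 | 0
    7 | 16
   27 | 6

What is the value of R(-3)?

-4

(R(t) − c)(t + q) = p for each data point; the three points give a linear system in c and q, then p follows.
Solving: c = 4, q = -3, p = 48, so R(t) = 4 + 48/(t − 3).
Then R(-3) = 4 + 48/(-6) = -4.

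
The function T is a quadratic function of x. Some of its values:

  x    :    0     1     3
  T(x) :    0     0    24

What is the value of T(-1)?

8

Write T(x) = ax² + bx + c; the 3 given values yield a linear system in the 3 coefficients.
Solving, T(x) = 4x² - 4x.
Then T(-1) = 8.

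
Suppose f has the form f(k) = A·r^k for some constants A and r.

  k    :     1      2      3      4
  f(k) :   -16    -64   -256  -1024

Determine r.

4

Consecutive ratio: -64/(-16) = 4, and -256/(-64) = 4, so r = 4.
Then A·4^1 = -16 gives A = -4, and f(k) = -4·4^k.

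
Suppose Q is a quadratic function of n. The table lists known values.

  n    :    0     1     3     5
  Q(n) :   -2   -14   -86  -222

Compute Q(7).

-422

Write Q(n) = an² + bn + c; the 4 given values yield a linear system in the 3 coefficients.
Solving, Q(n) = -8n² - 4n - 2.
Then Q(7) = -422.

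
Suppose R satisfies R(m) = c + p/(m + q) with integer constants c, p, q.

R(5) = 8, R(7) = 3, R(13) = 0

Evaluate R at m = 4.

18

(R(m) − c)(m + q) = p for each data point; the three points give a linear system in c and q, then p follows.
Solving: c = -2, q = -3, p = 20, so R(m) = -2 + 20/(m − 3).
Then R(4) = -2 + 20/1 = 18.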